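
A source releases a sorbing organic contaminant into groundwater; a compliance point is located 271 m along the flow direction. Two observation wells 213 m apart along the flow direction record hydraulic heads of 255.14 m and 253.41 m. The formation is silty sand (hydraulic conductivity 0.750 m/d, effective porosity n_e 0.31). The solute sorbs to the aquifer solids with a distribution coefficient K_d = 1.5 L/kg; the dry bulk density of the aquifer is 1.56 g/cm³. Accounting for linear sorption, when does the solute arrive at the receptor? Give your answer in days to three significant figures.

118000 days

Hydraulic gradient i = (255.14 − 253.41) / 213 = 1.73 / 213 = 0.008122
q = Ki = 0.750 × 0.008122 = 0.006092 m/d
v = Ki/n = 0.750·0.008122/0.31 = 0.01965 m/d
Retardation R = 1 + ρ_b·K_d/n = 1 + 1.56×1.5/0.31 = 8.548
Contaminant velocity v_c = v/R = 0.01965/8.548 = 0.002299 m/d
t = L/v_c = 271/0.002299 = 117900 d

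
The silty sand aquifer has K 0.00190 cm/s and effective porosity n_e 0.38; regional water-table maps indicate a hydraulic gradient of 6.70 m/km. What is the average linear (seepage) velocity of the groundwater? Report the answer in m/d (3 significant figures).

K = 0.00190 cm/s × 864 = 1.642 m/d
Darcy flux q = K·i = 1.642 × 0.0067 = 0.01100 m/d
v_s = q/n_e = 0.01100/0.38 = 0.02894 m/d

0.0289 m/d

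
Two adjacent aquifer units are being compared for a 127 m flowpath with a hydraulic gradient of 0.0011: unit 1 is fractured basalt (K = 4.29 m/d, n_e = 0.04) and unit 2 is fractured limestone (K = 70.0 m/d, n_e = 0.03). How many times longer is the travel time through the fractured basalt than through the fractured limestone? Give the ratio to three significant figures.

21.8

Unit 1 (fractured basalt): v = 4.29×0.0011/0.04 = 0.1180 m/d, t = 127/0.1180 = 1076 d
Unit 2 (fractured limestone): v = 70.0×0.0011/0.03 = 2.567 m/d, t = 127/2.567 = 49.48 d
t(fractured basalt) / t(fractured limestone) = 1076/49.48 = 21.8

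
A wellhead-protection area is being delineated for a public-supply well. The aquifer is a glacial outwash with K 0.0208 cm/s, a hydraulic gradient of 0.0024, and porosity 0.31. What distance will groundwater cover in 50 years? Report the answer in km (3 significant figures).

K = 0.0208 cm/s × 864 = 17.97 m/d
q = Ki = 17.97 × 0.0024 = 0.04313 m/d
v = Ki/n = 17.97·0.0024/0.31 = 0.1391 m/d
T = 50 yr × 365 = 18250 d
L = v × T = 0.1391 × 18250 = 2539 m
   = 2.54 km

2.54 km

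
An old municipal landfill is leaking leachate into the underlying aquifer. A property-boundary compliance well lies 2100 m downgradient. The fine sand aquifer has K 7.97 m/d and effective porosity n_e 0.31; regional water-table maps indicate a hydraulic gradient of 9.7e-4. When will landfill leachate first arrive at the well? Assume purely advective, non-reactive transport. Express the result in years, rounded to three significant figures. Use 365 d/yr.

231 years

q = Ki = 7.97 × 9.7e-4 = 0.007731 m/d
v_s = q/n_e = 0.007731/0.31 = 0.02494 m/d
t = L / v = 2100 / 0.02494 = 84210 d
   = 84210 / 365 = 231 yr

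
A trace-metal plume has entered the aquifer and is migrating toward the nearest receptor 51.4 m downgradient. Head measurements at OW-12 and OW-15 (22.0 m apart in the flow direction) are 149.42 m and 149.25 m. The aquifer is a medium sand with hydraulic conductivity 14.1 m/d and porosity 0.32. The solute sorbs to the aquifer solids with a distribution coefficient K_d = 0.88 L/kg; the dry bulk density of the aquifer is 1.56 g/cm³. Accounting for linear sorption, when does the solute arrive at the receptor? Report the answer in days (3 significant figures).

Hydraulic gradient i = (149.42 − 149.25) / 22.0 = 0.17 / 22.0 = 0.007727
Darcy flux q = K·i = 14.1 × 0.007727 = 0.1090 m/d
Seepage velocity v = q / n = 0.1090 / 0.32 = 0.3405 m/d
Retardation R = 1 + ρ_b·K_d/n = 1 + 1.56×0.88/0.32 = 5.290
Contaminant velocity v_c = v/R = 0.3405/5.290 = 0.06436 m/d
t = L/v_c = 51.4/0.06436 = 798.6 d

799 days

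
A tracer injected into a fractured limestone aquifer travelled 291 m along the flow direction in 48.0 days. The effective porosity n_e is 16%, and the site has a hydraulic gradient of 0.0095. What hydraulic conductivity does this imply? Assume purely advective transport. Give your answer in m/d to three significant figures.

v = L / t = 291 / 48.0 = 6.063 m/d
K = v · n / i = 6.063 × 0.16 / 0.0095 = 102 m/d

102 m/d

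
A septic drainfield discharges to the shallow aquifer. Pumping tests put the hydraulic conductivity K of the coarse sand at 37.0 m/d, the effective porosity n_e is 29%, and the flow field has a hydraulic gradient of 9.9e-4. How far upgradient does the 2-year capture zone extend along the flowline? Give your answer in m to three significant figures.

92.2 m

q = Ki = 37.0 × 9.9e-4 = 0.03663 m/d
v_s = q/n_e = 0.03663/0.29 = 0.1263 m/d
T = 2 yr × 365 = 730 d
L = v × T = 0.1263 × 730 = 92.21 m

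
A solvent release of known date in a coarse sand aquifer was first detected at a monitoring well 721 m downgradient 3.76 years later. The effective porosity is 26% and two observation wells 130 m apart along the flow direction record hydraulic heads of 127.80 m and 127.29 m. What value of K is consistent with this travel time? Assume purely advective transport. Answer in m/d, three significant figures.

Hydraulic gradient i = (127.80 − 127.29) / 130 = 0.51 / 130 = 0.003923
t = 3.76 years = 1372 d
v = L / t = 721 / 1372 = 0.5254 m/d
K = v · n / i = 0.5254 × 0.26 / 0.003923 = 34.8 m/d

34.8 m/d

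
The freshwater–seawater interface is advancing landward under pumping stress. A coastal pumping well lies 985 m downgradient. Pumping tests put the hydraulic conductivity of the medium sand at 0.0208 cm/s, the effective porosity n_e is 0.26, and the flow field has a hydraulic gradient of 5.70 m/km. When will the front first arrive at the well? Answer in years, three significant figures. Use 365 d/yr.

K = 0.0208 cm/s × 864 = 17.97 m/d
Specific discharge q = 17.97 × 0.0057 = 0.1024 m/d
v = Ki/n = 17.97·0.0057/0.26 = 0.3940 m/d
t = L / v = 985 / 0.3940 = 2500 d
   = 2500 / 365 = 6.85 yr

6.85 years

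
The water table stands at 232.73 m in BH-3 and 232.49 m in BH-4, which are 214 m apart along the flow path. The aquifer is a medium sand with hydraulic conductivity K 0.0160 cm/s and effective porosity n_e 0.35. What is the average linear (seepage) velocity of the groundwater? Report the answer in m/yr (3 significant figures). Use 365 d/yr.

Hydraulic gradient i = (232.73 − 232.49) / 214 = 0.24 / 214 = 0.001121
K = 0.0160 cm/s × 864 = 13.82 m/d
Darcy flux q = K·i = 13.82 × 0.001121 = 0.01550 m/d
v_s = q/n_e = 0.01550/0.35 = 0.04430 m/d
   = 0.04430 × 365 = 16.2 m/yr

16.2 m/yr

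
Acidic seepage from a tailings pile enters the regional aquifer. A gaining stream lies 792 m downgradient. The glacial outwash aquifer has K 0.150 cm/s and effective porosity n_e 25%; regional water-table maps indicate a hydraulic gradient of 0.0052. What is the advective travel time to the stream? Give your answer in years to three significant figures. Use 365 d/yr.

K = 0.150 cm/s × 864 = 129.6 m/d
Specific discharge q = 129.6 × 0.0052 = 0.6739 m/d
Seepage velocity v = q / n = 0.6739 / 0.25 = 2.696 m/d
t = L / v = 792 / 2.696 = 293.8 d
   = 293.8 / 365 = 0.805 yr

0.805 years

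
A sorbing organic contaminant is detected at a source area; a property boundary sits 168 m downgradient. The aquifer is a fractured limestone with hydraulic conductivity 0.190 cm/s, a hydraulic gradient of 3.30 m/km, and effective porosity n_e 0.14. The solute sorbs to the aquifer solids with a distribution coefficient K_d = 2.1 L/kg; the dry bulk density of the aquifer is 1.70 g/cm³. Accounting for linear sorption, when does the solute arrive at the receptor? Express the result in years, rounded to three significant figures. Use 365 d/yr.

3.15 years

K = 0.190 cm/s × 864 = 164.2 m/d
Darcy flux q = K·i = 164.2 × 0.0033 = 0.5417 m/d
Seepage velocity v = q / n = 0.5417 / 0.14 = 3.869 m/d
Retardation R = 1 + ρ_b·K_d/n = 1 + 1.70×2.1/0.14 = 26.50
Contaminant velocity v_c = v/R = 3.869/26.50 = 0.1460 m/d
t = L/v_c = 168/0.1460 = 1151 d
   = 1151/365 = 3.15 yr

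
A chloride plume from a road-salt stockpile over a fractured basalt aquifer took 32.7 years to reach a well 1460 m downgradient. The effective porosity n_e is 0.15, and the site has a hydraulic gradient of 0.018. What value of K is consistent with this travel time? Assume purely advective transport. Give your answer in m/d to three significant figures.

t = 32.7 years = 11940 d
v = L / t = 1460 / 11940 = 0.1223 m/d
K = v · n / i = 0.1223 × 0.15 / 0.018 = 1.02 m/d

1.02 m/d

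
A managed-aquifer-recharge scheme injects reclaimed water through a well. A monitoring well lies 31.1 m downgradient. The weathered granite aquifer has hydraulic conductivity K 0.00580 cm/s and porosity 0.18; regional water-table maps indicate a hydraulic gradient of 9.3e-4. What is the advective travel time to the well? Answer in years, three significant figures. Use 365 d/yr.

K = 0.00580 cm/s × 864 = 5.011 m/d
Specific discharge q = 5.011 × 9.3e-4 = 0.004660 m/d
Average linear velocity = 0.004660 / 0.18 = 0.02589 m/d
t = L / v = 31.1 / 0.02589 = 1201 d
   = 1201 / 365 = 3.29 yr

3.29 years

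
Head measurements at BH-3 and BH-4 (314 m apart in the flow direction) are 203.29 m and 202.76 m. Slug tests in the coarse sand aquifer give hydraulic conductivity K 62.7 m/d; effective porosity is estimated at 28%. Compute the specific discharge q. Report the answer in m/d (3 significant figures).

0.106 m/d

Hydraulic gradient i = (203.29 − 202.76) / 314 = 0.53 / 314 = 0.001688
Darcy flux q = K·i = 62.7 × 0.001688 = 0.1058 m/d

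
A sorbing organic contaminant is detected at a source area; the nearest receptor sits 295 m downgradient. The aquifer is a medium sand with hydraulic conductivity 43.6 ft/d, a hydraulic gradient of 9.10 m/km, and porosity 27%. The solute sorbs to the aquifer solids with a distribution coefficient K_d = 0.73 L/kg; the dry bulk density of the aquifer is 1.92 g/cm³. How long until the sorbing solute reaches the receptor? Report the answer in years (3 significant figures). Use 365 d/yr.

11.2 years

K = 43.6 ft/d × 0.3048 = 13.29 m/d
Darcy flux q = K·i = 13.29 × 0.0091 = 0.1209 m/d
Seepage velocity v = q / n = 0.1209 / 0.27 = 0.4479 m/d
Retardation R = 1 + ρ_b·K_d/n = 1 + 1.92×0.73/0.27 = 6.191
Contaminant velocity v_c = v/R = 0.4479/6.191 = 0.07235 m/d
t = L/v_c = 295/0.07235 = 4078 d
   = 4078/365 = 11.2 yr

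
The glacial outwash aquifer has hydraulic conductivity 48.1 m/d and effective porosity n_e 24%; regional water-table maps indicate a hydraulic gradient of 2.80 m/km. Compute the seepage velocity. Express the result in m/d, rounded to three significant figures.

0.561 m/d

Darcy flux q = K·i = 48.1 × 0.0028 = 0.1347 m/d
v_s = q/n_e = 0.1347/0.24 = 0.5612 m/d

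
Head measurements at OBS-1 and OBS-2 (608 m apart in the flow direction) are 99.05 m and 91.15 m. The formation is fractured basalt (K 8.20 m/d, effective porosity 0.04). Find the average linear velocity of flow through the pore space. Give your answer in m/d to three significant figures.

Hydraulic gradient i = (99.05 − 91.15) / 608 = 7.90 / 608 = 0.01299
Specific discharge q = 8.20 × 0.01299 = 0.1065 m/d
v_s = q/n_e = 0.1065/0.04 = 2.664 m/d

2.66 m/d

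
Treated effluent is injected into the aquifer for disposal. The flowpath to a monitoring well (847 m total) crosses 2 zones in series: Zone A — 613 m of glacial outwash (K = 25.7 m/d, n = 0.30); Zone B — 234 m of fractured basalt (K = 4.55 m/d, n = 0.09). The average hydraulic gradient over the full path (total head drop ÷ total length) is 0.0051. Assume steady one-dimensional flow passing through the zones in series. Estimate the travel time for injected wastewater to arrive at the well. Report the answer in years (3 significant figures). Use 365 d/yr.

Continuity: the same q passes through each zone, so ΔH = q·Σ(L_j/K_j) — the zones act as resistances in series.
Σ(L/K) = 613/25.7 + 234/4.55 = 23.85 + 51.43 = 75.28 d
K_eq = L_total / Σ(L/K) = 847 / 75.28 = 11.25 m/d
q = K_eq · i = 11.25 × 0.0051 = 0.05738 m/d (same in every zone)
Zone A: v = q/n = 0.05738/0.30 = 0.1913 m/d → t_A = 613/0.1913 = 3205 d
Zone B: v = q/n = 0.05738/0.09 = 0.6376 m/d → t_B = 234/0.6376 = 367.0 d
Total t = 3205 + 367.0 = 3572 d
   = 3572 / 365 = 9.79 yr

9.79 years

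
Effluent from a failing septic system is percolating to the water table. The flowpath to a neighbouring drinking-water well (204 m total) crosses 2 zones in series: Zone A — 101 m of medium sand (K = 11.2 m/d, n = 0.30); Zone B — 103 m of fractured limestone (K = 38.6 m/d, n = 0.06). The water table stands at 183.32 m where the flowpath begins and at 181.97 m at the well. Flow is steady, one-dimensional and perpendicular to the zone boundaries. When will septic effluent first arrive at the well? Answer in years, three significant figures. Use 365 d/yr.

Total head drop ΔH = 183.32 − 181.97 = 1.35 m
Steady 1-D flow in series ⇒ the Darcy flux q is identical in every zone and the zone head losses add (resistances L/K in series).
Σ(L/K) = 101/11.2 + 103/38.6 = 9.018 + 2.668 = 11.69 d
q = ΔH / Σ(L/K) = 1.35 / 11.69 = 0.1155 m/d (same in every zone)
Zone A: v = q/n = 0.1155/0.30 = 0.3851 m/d → t_A = 101/0.3851 = 262.3 d
Zone B: v = q/n = 0.1155/0.06 = 1.925 m/d → t_B = 103/1.925 = 53.50 d
Total t = 262.3 + 53.50 = 315.8 d
   = 315.8 / 365 = 0.865 yr

0.865 years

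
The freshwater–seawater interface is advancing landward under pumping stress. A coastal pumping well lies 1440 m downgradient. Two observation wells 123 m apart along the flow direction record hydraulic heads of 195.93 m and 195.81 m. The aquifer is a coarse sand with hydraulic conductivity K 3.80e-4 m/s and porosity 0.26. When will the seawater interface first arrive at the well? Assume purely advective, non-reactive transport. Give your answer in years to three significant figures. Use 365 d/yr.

Hydraulic gradient i = (195.93 − 195.81) / 123 = 0.12 / 123 = 9.756e-4
K = 3.80e-4 m/s × 86400 s/d = 32.83 m/d
Specific discharge q = 32.83 × 9.756e-4 = 0.03203 m/d
v = Ki/n = 32.83·9.756e-4/0.26 = 0.1232 m/d
t = L / v = 1440 / 0.1232 = 11690 d
   = 11690 / 365 = 32.0 yr

32.0 years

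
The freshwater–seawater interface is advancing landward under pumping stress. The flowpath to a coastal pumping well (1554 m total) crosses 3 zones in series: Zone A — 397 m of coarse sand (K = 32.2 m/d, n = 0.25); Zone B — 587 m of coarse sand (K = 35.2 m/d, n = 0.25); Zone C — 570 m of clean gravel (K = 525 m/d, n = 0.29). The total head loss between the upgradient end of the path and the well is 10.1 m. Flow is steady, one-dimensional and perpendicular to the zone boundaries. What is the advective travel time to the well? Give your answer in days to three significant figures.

Steady 1-D flow in series ⇒ the Darcy flux q is identical in every zone and the zone head losses add (resistances L/K in series).
Σ(L/K) = 397/32.2 + 587/35.2 + 570/525 = 12.33 + 16.68 + 1.086 = 30.09 d
q = ΔH / Σ(L/K) = 10.1 / 30.09 = 0.3356 m/d (same in every zone)
Zone A: v = q/n = 0.3356/0.25 = 1.343 m/d → t_A = 397/1.343 = 295.7 d
Zone B: v = q/n = 0.3356/0.25 = 1.343 m/d → t_B = 587/1.343 = 437.2 d
Zone C: v = q/n = 0.3356/0.29 = 1.157 m/d → t_C = 570/1.157 = 492.5 d
Total t = 295.7 + 437.2 + 492.5 = 1225 d

1230 days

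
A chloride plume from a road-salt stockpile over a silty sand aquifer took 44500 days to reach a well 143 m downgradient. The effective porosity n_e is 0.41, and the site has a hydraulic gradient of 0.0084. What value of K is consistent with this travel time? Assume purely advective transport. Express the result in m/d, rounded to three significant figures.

0.157 m/d

v = L / t = 143 / 44500 = 0.003213 m/d
K = v · n / i = 0.003213 × 0.41 / 0.0084 = 0.157 m/d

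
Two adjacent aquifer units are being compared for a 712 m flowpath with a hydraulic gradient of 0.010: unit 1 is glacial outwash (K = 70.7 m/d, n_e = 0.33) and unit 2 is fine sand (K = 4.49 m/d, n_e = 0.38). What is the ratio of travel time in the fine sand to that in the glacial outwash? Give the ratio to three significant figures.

Unit 1 (glacial outwash): v = 70.7×0.010/0.33 = 2.142 m/d, t = 712/2.142 = 332.3 d
Unit 2 (fine sand): v = 4.49×0.010/0.38 = 0.1182 m/d, t = 712/0.1182 = 6026 d
t(fine sand) / t(glacial outwash) = 6026/332.3 = 18.1

18.1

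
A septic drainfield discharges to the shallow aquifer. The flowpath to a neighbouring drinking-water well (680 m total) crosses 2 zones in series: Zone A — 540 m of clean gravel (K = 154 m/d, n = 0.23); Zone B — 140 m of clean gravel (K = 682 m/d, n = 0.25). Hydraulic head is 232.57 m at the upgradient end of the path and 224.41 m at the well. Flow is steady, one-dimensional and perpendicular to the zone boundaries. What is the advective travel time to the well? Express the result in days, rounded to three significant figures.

Total head drop ΔH = 232.57 − 224.41 = 8.16 m
Continuity: the same q passes through each zone, so ΔH = q·Σ(L_j/K_j) — the zones act as resistances in series.
Σ(L/K) = 540/154 + 140/682 = 3.506 + 0.2053 = 3.712 d
q = ΔH / Σ(L/K) = 8.16 / 3.712 = 2.198 m/d (same in every zone)
Zone A: v = q/n = 2.198/0.23 = 9.558 m/d → t_A = 540/9.558 = 56.50 d
Zone B: v = q/n = 2.198/0.25 = 8.794 m/d → t_B = 140/8.794 = 15.92 d
Total t = 56.50 + 15.92 = 72.42 d

72.4 days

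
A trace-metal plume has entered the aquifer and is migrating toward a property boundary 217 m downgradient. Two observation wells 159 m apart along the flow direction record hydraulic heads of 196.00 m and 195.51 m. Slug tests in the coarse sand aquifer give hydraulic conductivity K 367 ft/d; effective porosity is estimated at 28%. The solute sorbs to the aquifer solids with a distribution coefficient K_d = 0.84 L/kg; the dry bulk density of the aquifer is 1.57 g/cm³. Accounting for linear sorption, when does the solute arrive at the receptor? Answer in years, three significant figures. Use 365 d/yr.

Hydraulic gradient i = (196.00 − 195.51) / 159 = 0.49 / 159 = 0.003082
K = 367 ft/d × 0.3048 = 111.9 m/d
q = Ki = 111.9 × 0.003082 = 0.3447 m/d
v = Ki/n = 111.9·0.003082/0.28 = 1.231 m/d
Retardation R = 1 + ρ_b·K_d/n = 1 + 1.57×0.84/0.28 = 5.710
Contaminant velocity v_c = v/R = 1.231/5.710 = 0.2156 m/d
t = L/v_c = 217/0.2156 = 1006 d
   = 1006/365 = 2.76 yr

2.76 years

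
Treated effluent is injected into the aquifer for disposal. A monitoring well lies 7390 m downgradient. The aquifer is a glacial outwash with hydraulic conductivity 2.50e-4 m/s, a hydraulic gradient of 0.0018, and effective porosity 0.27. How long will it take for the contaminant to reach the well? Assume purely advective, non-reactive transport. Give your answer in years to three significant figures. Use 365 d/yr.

141 years

K = 2.50e-4 m/s × 86400 s/d = 21.60 m/d
Darcy flux q = K·i = 21.60 × 0.0018 = 0.03888 m/d
Average linear velocity = 0.03888 / 0.27 = 0.1440 m/d
t = L / v = 7390 / 0.1440 = 51320 d
   = 51320 / 365 = 141 yr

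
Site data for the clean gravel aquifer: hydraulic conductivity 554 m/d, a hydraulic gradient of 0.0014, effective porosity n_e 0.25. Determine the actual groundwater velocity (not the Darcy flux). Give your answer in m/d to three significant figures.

Specific discharge q = 554 × 0.0014 = 0.7756 m/d
v_s = q/n_e = 0.7756/0.25 = 3.102 m/d

3.10 m/d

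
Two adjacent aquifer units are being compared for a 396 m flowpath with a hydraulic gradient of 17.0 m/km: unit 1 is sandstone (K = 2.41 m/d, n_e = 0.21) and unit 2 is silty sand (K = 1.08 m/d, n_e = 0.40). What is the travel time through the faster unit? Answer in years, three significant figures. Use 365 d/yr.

Unit 1 (sandstone): v = 2.41×0.017/0.21 = 0.1951 m/d, t = 396/0.1951 = 2030 d
Unit 2 (silty sand): v = 1.08×0.017/0.40 = 0.04590 m/d, t = 396/0.04590 = 8627 d
Faster: 2030 d / 365 = 5.56 yr

5.56 years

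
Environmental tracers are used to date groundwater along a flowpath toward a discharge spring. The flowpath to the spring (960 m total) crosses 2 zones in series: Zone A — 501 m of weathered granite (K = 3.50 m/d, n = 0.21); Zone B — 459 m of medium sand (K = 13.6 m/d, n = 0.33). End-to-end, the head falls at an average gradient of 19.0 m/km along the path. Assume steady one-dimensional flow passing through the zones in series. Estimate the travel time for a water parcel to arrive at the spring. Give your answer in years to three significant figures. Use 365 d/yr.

Steady 1-D flow in series ⇒ the Darcy flux q is identical in every zone and the zone head losses add (resistances L/K in series).
Σ(L/K) = 501/3.50 + 459/13.6 = 143.1 + 33.75 = 176.9 d
K_eq = L_total / Σ(L/K) = 960 / 176.9 = 5.427 m/d
q = K_eq · i = 5.427 × 0.019 = 0.1031 m/d (same in every zone)
Zone A: v = q/n = 0.1031/0.21 = 0.4910 m/d → t_A = 501/0.4910 = 1020 d
Zone B: v = q/n = 0.1031/0.33 = 0.3125 m/d → t_B = 459/0.3125 = 1469 d
Total t = 1020 + 1469 = 2489 d
   = 2489 / 365 = 6.82 yr

6.82 years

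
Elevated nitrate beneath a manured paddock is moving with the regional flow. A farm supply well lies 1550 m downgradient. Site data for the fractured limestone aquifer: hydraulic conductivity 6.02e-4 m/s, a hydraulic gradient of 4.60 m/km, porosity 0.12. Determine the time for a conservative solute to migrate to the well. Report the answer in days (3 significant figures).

K = 6.02e-4 m/s × 86400 s/d = 52.01 m/d
q = Ki = 52.01 × 0.0046 = 0.2393 m/d
Seepage velocity v = q / n = 0.2393 / 0.12 = 1.994 m/d
t = L / v = 1550 / 1.994 = 777.4 d

777 days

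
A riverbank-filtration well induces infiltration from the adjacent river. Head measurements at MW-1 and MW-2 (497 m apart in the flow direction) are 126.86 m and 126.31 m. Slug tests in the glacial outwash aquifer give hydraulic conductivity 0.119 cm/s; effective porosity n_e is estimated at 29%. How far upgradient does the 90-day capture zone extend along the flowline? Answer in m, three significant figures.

35.3 m

Hydraulic gradient i = (126.86 − 126.31) / 497 = 0.55 / 497 = 0.001107
K = 0.119 cm/s × 864 = 102.8 m/d
q = Ki = 102.8 × 0.001107 = 0.1138 m/d
v = Ki/n = 102.8·0.001107/0.29 = 0.3923 m/d
L = v × T = 0.3923 × 90 = 35.31 m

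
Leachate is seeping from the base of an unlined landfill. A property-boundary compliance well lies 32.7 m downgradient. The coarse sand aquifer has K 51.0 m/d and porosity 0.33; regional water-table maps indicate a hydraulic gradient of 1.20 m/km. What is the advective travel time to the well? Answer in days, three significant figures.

176 days

Darcy flux q = K·i = 51.0 × 0.0012 = 0.06120 m/d
Average linear velocity = 0.06120 / 0.33 = 0.1855 m/d
t = L / v = 32.7 / 0.1855 = 176.3 d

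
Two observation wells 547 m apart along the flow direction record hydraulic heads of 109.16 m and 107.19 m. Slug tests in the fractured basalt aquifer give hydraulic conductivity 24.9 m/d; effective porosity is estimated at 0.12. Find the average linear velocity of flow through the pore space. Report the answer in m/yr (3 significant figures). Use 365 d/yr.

Hydraulic gradient i = (109.16 − 107.19) / 547 = 1.97 / 547 = 0.003601
Darcy flux q = K·i = 24.9 × 0.003601 = 0.08968 m/d
v = Ki/n = 24.9·0.003601/0.12 = 0.7473 m/d
   = 0.7473 × 365 = 273 m/yr

273 m/yr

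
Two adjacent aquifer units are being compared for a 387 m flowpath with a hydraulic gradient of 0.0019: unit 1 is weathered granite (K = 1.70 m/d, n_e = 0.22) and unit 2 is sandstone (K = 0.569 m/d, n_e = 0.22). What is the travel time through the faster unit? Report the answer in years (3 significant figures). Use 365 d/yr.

72.2 years

Unit 1 (weathered granite): v = 1.70×0.0019/0.22 = 0.01468 m/d, t = 387/0.01468 = 26360 d
Unit 2 (sandstone): v = 0.569×0.0019/0.22 = 0.004914 m/d, t = 387/0.004914 = 78750 d
Faster: 26360 d / 365 = 72.2 yr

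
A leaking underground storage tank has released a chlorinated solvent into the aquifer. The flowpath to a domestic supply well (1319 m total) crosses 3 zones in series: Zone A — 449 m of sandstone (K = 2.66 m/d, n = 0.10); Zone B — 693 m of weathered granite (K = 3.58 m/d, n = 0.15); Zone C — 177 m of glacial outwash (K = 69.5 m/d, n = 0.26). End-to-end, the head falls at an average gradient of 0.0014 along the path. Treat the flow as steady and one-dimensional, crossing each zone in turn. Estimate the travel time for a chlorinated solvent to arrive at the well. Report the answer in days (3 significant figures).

For zones in series the flux q is common to all zones; the equivalent conductivity is the harmonic (thickness-weighted) mean, K_eq = L_total / Σ(L_j/K_j).
Σ(L/K) = 449/2.66 + 693/3.58 + 177/69.5 = 168.8 + 193.6 + 2.547 = 364.9 d
K_eq = L_total / Σ(L/K) = 1319 / 364.9 = 3.614 m/d
q = K_eq · i = 3.614 × 0.0014 = 0.005060 m/d (same in every zone)
Zone A: v = q/n = 0.005060/0.10 = 0.05060 m/d → t_A = 449/0.05060 = 8873 d
Zone B: v = q/n = 0.005060/0.15 = 0.03374 m/d → t_B = 693/0.03374 = 20540 d
Zone C: v = q/n = 0.005060/0.26 = 0.01946 m/d → t_C = 177/0.01946 = 9094 d
Total t = 8873 + 20540 + 9094 = 38510 d

38500 days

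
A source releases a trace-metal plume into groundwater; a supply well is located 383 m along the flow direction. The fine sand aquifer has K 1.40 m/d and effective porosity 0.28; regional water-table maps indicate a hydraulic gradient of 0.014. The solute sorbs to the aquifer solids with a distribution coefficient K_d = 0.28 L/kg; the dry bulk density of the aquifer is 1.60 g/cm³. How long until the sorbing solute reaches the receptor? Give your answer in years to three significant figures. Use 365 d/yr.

39.0 years

Darcy flux q = K·i = 1.40 × 0.014 = 0.01960 m/d
Average linear velocity = 0.01960 / 0.28 = 0.07000 m/d
Retardation R = 1 + ρ_b·K_d/n = 1 + 1.60×0.28/0.28 = 2.600
Contaminant velocity v_c = v/R = 0.07000/2.600 = 0.02692 m/d
t = L/v_c = 383/0.02692 = 14230 d
   = 14230/365 = 39.0 yr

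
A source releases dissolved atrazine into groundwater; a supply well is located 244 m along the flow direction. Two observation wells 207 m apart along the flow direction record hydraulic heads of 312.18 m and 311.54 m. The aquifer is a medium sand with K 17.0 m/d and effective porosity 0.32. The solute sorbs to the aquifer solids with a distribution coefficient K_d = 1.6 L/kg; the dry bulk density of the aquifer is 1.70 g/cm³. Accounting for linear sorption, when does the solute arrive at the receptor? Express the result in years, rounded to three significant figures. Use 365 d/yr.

38.7 years

Hydraulic gradient i = (312.18 − 311.54) / 207 = 0.64 / 207 = 0.003092
q = Ki = 17.0 × 0.003092 = 0.05256 m/d
Seepage velocity v = q / n = 0.05256 / 0.32 = 0.1643 m/d
Retardation R = 1 + ρ_b·K_d/n = 1 + 1.70×1.6/0.32 = 9.500
Contaminant velocity v_c = v/R = 0.1643/9.500 = 0.01729 m/d
t = L/v_c = 244/0.01729 = 14110 d
   = 14110/365 = 38.7 yr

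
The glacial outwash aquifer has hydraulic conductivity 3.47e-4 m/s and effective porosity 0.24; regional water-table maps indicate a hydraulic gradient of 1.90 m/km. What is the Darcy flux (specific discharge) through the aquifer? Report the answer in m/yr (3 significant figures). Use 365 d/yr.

20.8 m/yr

K = 3.47e-4 m/s × 86400 s/d = 29.98 m/d
Specific discharge q = 29.98 × 0.0019 = 0.05696 m/d
   = 0.05696 × 365 = 20.8 m/yr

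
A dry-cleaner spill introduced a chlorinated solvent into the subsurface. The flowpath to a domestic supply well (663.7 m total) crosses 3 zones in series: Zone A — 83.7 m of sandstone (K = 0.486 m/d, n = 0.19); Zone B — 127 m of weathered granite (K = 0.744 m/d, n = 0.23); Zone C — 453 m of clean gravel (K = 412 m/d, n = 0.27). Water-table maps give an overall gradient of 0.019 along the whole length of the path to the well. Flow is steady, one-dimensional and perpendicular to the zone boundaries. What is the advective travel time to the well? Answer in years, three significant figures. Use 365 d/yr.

12.5 years

Continuity: the same q passes through each zone, so ΔH = q·Σ(L_j/K_j) — the zones act as resistances in series.
Σ(L/K) = 83.7/0.486 + 127/0.744 + 453/412 = 172.2 + 170.7 + 1.100 = 344.0 d
K_eq = L_total / Σ(L/K) = 663.7 / 344.0 = 1.929 m/d
q = K_eq · i = 1.929 × 0.019 = 0.03666 m/d (same in every zone)
Zone A: v = q/n = 0.03666/0.19 = 0.1929 m/d → t_A = 83.7/0.1929 = 433.8 d
Zone B: v = q/n = 0.03666/0.23 = 0.1594 m/d → t_B = 127/0.1594 = 796.9 d
Zone C: v = q/n = 0.03666/0.27 = 0.1358 m/d → t_C = 453/0.1358 = 3337 d
Total t = 433.8 + 796.9 + 3337 = 4567 d
   = 4567 / 365 = 12.5 yr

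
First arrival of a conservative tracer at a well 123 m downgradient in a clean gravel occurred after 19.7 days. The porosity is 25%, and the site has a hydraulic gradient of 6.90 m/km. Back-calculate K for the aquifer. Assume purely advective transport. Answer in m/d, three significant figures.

v = L / t = 123 / 19.7 = 6.244 m/d
K = v · n / i = 6.244 × 0.25 / 0.0069 = 226 m/d

226 m/d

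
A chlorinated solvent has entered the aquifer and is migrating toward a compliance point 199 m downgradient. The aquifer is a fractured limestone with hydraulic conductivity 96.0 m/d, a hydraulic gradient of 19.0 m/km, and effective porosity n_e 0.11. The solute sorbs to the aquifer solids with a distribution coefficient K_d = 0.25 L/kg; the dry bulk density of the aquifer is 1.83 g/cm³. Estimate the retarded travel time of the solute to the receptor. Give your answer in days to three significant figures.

Darcy flux q = K·i = 96.0 × 0.019 = 1.824 m/d
v = Ki/n = 96.0·0.019/0.11 = 16.58 m/d
Retardation R = 1 + ρ_b·K_d/n = 1 + 1.83×0.25/0.11 = 5.159
Contaminant velocity v_c = v/R = 16.58/5.159 = 3.214 m/d
t = L/v_c = 199/3.214 = 61.91 d

61.9 days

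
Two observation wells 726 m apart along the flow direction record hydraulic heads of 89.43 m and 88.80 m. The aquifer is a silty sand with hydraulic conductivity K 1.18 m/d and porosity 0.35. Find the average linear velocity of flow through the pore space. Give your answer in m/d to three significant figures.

0.00293 m/d

Hydraulic gradient i = (89.43 − 88.80) / 726 = 0.63 / 726 = 8.678e-4
Specific discharge q = 1.18 × 8.678e-4 = 0.001024 m/d
Average linear velocity = 0.001024 / 0.35 = 0.002926 m/d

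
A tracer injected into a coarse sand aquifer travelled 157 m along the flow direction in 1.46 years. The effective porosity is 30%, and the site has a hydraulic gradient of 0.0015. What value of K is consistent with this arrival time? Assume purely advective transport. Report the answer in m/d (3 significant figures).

t = 1.46 years = 532.9 d
v = L / t = 157 / 532.9 = 0.2946 m/d
K = v · n / i = 0.2946 × 0.30 / 0.0015 = 58.9 m/d

58.9 m/d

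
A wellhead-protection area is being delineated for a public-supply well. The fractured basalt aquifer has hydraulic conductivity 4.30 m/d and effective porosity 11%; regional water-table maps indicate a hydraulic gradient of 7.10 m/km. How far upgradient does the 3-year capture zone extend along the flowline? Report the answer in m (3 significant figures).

q = Ki = 4.30 × 0.0071 = 0.03053 m/d
Average linear velocity = 0.03053 / 0.11 = 0.2775 m/d
T = 3 yr × 365 = 1095 d
L = v × T = 0.2775 × 1095 = 303.9 m

304 m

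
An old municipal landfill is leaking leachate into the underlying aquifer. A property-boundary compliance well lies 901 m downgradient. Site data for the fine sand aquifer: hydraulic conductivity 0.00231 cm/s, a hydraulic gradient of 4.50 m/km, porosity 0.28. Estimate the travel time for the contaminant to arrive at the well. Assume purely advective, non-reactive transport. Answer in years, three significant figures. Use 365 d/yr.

77.0 years

K = 0.00231 cm/s × 864 = 1.996 m/d
Darcy flux q = K·i = 1.996 × 0.0045 = 0.008981 m/d
Average linear velocity = 0.008981 / 0.28 = 0.03208 m/d
t = L / v = 901 / 0.03208 = 28090 d
   = 28090 / 365 = 77.0 yr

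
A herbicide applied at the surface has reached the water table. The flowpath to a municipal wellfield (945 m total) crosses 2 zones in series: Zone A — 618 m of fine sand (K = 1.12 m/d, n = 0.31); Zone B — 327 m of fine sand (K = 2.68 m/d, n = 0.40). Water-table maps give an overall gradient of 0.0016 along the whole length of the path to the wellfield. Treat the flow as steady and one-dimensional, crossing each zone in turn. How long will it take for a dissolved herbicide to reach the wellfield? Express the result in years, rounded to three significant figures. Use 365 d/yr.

For zones in series the flux q is common to all zones; the equivalent conductivity is the harmonic (thickness-weighted) mean, K_eq = L_total / Σ(L_j/K_j).
Σ(L/K) = 618/1.12 + 327/2.68 = 551.8 + 122.0 = 673.8 d
K_eq = L_total / Σ(L/K) = 945 / 673.8 = 1.402 m/d
q = K_eq · i = 1.402 × 0.0016 = 0.002244 m/d (same in every zone)
Zone A: v = q/n = 0.002244/0.31 = 0.007239 m/d → t_A = 618/0.007239 = 85370 d
Zone B: v = q/n = 0.002244/0.40 = 0.005610 m/d → t_B = 327/0.005610 = 58290 d
Total t = 85370 + 58290 = 143700 d
   = 143700 / 365 = 394 yr

394 years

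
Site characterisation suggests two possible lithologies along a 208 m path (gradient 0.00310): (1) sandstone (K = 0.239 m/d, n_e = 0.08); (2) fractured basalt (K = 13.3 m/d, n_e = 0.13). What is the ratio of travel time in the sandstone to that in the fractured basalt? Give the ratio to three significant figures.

34.2

Unit 1 (sandstone): v = 0.239×0.0031/0.08 = 0.009261 m/d, t = 208/0.009261 = 22460 d
Unit 2 (fractured basalt): v = 13.3×0.0031/0.13 = 0.3172 m/d, t = 208/0.3172 = 655.8 d
t(sandstone) / t(fractured basalt) = 22460/655.8 = 34.2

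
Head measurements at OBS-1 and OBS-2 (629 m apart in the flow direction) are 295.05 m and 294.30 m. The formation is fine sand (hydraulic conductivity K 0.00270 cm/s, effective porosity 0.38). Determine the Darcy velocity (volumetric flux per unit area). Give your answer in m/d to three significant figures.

Hydraulic gradient i = (295.05 − 294.30) / 629 = 0.75 / 629 = 0.001192
K = 0.00270 cm/s × 864 = 2.333 m/d
Darcy flux q = K·i = 2.333 × 0.001192 = 0.002782 m/d

0.00278 m/d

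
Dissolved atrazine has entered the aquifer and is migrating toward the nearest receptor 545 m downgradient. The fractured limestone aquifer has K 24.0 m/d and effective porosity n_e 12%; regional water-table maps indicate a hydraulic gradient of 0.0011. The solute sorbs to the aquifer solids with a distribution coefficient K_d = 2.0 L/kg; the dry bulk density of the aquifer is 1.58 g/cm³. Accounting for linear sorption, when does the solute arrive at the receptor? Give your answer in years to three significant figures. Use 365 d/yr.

186 years

Specific discharge q = 24.0 × 0.0011 = 0.02640 m/d
v = Ki/n = 24.0·0.0011/0.12 = 0.2200 m/d
Retardation R = 1 + ρ_b·K_d/n = 1 + 1.58×2.0/0.12 = 27.33
Contaminant velocity v_c = v/R = 0.2200/27.33 = 0.008049 m/d
t = L/v_c = 545/0.008049 = 67710 d
   = 67710/365 = 186 yr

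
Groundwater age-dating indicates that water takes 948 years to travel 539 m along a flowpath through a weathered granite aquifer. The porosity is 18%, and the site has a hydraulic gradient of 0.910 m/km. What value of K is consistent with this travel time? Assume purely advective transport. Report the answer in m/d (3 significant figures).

t = 948 years = 346000 d
v = L / t = 539 / 346000 = 0.001558 m/d
K = v · n / i = 0.001558 × 0.18 / 9.1e-4 = 0.308 m/d

0.308 m/d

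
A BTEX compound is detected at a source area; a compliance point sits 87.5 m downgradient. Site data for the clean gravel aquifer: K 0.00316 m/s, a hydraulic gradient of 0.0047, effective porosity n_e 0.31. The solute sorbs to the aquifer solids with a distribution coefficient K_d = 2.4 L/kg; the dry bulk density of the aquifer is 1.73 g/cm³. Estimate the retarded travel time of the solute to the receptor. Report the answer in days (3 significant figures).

K = 0.00316 m/s × 86400 s/d = 273.0 m/d
Specific discharge q = 273.0 × 0.0047 = 1.283 m/d
Seepage velocity v = q / n = 1.283 / 0.31 = 4.139 m/d
Retardation R = 1 + ρ_b·K_d/n = 1 + 1.73×2.4/0.31 = 14.39
Contaminant velocity v_c = v/R = 4.139/14.39 = 0.2876 m/d
t = L/v_c = 87.5/0.2876 = 304.3 d

304 days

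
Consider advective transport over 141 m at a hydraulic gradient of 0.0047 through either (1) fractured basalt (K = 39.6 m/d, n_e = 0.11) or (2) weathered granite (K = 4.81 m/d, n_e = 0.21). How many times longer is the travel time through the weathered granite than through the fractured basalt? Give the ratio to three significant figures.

Unit 1 (fractured basalt): v = 39.6×0.0047/0.11 = 1.692 m/d, t = 141/1.692 = 83.33 d
Unit 2 (weathered granite): v = 4.81×0.0047/0.21 = 0.1077 m/d, t = 141/0.1077 = 1310 d
t(weathered granite) / t(fractured basalt) = 1310/83.33 = 15.7

15.7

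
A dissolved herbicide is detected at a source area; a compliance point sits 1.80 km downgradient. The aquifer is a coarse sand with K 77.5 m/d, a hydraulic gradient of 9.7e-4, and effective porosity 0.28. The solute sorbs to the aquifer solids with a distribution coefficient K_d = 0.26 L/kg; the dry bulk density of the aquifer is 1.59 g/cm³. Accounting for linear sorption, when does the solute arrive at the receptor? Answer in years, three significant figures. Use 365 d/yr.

45.5 years

q = Ki = 77.5 × 9.7e-4 = 0.07518 m/d
Average linear velocity = 0.07518 / 0.28 = 0.2685 m/d
Retardation R = 1 + ρ_b·K_d/n = 1 + 1.59×0.26/0.28 = 2.476
Contaminant velocity v_c = v/R = 0.2685/2.476 = 0.1084 m/d
L = 1.80 km = 1800 m
t = L/v_c = 1800/0.1084 = 16600 d
   = 16600/365 = 45.5 yr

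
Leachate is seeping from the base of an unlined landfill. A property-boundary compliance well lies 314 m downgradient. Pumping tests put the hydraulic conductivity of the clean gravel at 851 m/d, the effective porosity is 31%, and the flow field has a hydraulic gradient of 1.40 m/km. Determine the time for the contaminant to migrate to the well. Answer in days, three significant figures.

q = Ki = 851 × 0.0014 = 1.191 m/d
v_s = q/n_e = 1.191/0.31 = 3.843 m/d
t = L / v = 314 / 3.843 = 81.70 d

81.7 days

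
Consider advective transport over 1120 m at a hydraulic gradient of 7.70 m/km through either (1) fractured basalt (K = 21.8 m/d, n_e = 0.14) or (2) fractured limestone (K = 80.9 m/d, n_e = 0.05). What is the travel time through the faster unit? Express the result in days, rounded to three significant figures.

Unit 1 (fractured basalt): v = 21.8×0.0077/0.14 = 1.199 m/d, t = 1120/1.199 = 934.1 d
Unit 2 (fractured limestone): v = 80.9×0.0077/0.05 = 12.46 m/d, t = 1120/12.46 = 89.90 d
Faster unit: t = 89.9 d

89.9 days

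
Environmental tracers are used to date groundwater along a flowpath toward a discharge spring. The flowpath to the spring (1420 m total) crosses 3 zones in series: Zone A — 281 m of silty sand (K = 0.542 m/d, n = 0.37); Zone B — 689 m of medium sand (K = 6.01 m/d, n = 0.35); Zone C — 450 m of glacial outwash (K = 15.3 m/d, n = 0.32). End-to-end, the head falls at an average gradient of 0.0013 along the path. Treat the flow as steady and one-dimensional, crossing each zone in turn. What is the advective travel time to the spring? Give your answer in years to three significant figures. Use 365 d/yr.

For zones in series the flux q is common to all zones; the equivalent conductivity is the harmonic (thickness-weighted) mean, K_eq = L_total / Σ(L_j/K_j).
Σ(L/K) = 281/0.542 + 689/6.01 + 450/15.3 = 518.5 + 114.6 + 29.41 = 662.5 d
K_eq = L_total / Σ(L/K) = 1420 / 662.5 = 2.143 m/d
q = K_eq · i = 2.143 × 0.0013 = 0.002786 m/d (same in every zone)
Zone A: v = q/n = 0.002786/0.37 = 0.007531 m/d → t_A = 281/0.007531 = 37310 d
Zone B: v = q/n = 0.002786/0.35 = 0.007961 m/d → t_B = 689/0.007961 = 86550 d
Zone C: v = q/n = 0.002786/0.32 = 0.008707 m/d → t_C = 450/0.008707 = 51680 d
Total t = 37310 + 86550 + 51680 = 175500 d
   = 175500 / 365 = 481 yr

481 years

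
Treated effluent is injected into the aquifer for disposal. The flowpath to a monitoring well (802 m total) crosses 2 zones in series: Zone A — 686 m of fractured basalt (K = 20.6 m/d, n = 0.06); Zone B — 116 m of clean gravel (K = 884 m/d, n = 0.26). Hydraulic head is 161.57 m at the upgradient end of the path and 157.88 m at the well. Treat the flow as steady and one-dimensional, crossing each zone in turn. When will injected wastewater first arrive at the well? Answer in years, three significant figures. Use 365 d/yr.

Total head drop ΔH = 161.57 − 157.88 = 3.69 m
Steady 1-D flow in series ⇒ the Darcy flux q is identical in every zone and the zone head losses add (resistances L/K in series).
Σ(L/K) = 686/20.6 + 116/884 = 33.30 + 0.1312 = 33.43 d
q = ΔH / Σ(L/K) = 3.69 / 33.43 = 0.1104 m/d (same in every zone)
Zone A: v = q/n = 0.1104/0.06 = 1.840 m/d → t_A = 686/1.840 = 372.9 d
Zone B: v = q/n = 0.1104/0.26 = 0.4245 m/d → t_B = 116/0.4245 = 273.3 d
Total t = 372.9 + 273.3 = 646.2 d
   = 646.2 / 365 = 1.77 yr

1.77 years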